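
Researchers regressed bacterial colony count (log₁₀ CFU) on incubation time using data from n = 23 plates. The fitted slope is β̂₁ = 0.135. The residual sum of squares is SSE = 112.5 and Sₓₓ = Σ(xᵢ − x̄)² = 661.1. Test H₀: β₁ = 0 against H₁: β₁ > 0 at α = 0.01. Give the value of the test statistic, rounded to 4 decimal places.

MSE = SSE/(n − 2) = 112.5/21 = 5.35714.
SE(β̂₁) = √(MSE/Sₓₓ) = √(5.35714/661.1) = 0.0900188.
t = 0.135 / 0.0900188 = 1.4997.
df = n − 2 = 21.
One-sided p ≈ 0.0743, which is ≥ 0.01, so fail to reject H₀.
The data do not give significant evidence that the true slope on incubation time is positive.

t = 1.4997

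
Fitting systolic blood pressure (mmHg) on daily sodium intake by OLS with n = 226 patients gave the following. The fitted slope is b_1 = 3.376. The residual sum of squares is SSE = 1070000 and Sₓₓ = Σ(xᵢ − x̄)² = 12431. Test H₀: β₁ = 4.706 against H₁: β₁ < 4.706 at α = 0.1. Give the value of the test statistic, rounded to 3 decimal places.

MSE = SSE/(n − 2) = 1070000/224 = 4776.79.
SE(b_1) = √(MSE/Sₓₓ) = √(4776.79/12431) = 0.61989.
t = (3.376 − 4.706) / 0.61989 = -2.146.
df = n − 2 = 224.
One-sided p ≈ 0.0165, which is < 0.1, so reject H₀.
There is evidence that the true slope on daily sodium intake is below 4.706 mmHg per unit.

t = -2.146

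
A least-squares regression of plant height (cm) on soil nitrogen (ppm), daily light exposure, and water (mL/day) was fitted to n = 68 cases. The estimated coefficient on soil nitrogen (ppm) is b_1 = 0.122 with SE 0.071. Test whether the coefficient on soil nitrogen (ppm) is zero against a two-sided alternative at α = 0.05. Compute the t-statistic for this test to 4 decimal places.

t = 1.7183

H₀: β₁ = 0 vs H₁: β₁ ≠ 0.
t = (b_1 − β₁⁰)/SE = 0.122 / 0.071 = 1.7183.
df = n − k − 1 = 68 − 3 − 1 = 64.
Two-sided p ≈ 0.0906, which is ≥ 0.05, so fail to reject H₀.
The data do not give significant evidence of an association between soil nitrogen (ppm) and plant height, after adjusting for the other predictors.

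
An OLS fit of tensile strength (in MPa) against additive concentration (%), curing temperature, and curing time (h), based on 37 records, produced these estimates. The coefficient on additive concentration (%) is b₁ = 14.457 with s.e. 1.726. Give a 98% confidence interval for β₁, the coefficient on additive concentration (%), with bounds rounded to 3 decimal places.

(10.237, 18.677)

df = n − k − 1 = 37 − 3 − 1 = 33.
t* = t_{0.01, 33} = 2.444794.
Margin = t* × SE = 2.444794 × 1.726 = 4.21971.
CI: 14.457 ± 4.21971 → (10.237, 18.677).
With 98% confidence, each one-unit increase in additive concentration (%) is associated with a change of between 10.237 and 18.677 MPa in tensile strength, holding the other predictors fixed.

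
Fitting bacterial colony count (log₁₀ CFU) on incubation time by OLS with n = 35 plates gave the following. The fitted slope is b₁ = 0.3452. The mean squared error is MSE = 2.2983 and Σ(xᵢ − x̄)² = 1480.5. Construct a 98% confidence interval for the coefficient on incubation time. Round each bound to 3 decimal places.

SE(b₁) = √(MSE/Sₓₓ) = √(2.2983/1480.5) = 0.0394003.
df = n − 2 = 33.
t* = t_{0.01, 33} = 2.444794.
Margin = t* × SE = 2.444794 × 0.0394003 = 0.09633.
CI: 0.3452 ± 0.09633 → (0.249, 0.442).
With 98% confidence, each one-unit increase in incubation time is associated with a change of between 0.249 and 0.442 log₁₀ CFU in bacterial colony count.

(0.249, 0.442)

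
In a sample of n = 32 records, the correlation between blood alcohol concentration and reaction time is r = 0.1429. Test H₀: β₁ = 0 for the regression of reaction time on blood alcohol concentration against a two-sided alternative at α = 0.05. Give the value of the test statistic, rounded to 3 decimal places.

t = r·√(n − 2)/√(1 − r²) = 0.1429·√30/√0.97958 = 0.791.
df = n − 2 = 30.
Two-sided p ≈ 0.4353, which is ≥ 0.05, so fail to reject H₀.
The data do not give significant evidence of a linear association between blood alcohol concentration and reaction time.

t = 0.791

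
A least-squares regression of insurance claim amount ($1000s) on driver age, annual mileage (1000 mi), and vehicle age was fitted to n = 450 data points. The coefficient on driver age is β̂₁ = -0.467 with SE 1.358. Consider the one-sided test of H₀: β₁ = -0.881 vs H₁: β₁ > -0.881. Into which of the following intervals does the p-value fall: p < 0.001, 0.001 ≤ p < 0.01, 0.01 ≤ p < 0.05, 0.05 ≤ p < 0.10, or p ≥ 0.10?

t = (-0.467 − (-0.881)) / 1.358 = 0.305.
df = n − k − 1 = 450 − 3 − 1 = 446.
One-sided p = P(T_{446} > t) ≈ 0.3803.
So p ≥ 0.10.

p ≥ 0.10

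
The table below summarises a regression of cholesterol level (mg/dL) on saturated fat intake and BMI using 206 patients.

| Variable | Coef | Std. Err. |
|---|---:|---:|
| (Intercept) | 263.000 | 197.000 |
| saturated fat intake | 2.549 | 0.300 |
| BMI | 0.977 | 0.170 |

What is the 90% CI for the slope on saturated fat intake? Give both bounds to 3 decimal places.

Read off: b = 2.549, SE = 0.300 for saturated fat intake.
df = n − k − 1 = 206 − 2 − 1 = 203.
t* = t_{0.05, 203} = 1.652394.
Margin = t* × SE = 1.652394 × 0.300 = 0.49572.
CI: 2.549 ± 0.49572 → (2.053, 3.045).

(2.053, 3.045)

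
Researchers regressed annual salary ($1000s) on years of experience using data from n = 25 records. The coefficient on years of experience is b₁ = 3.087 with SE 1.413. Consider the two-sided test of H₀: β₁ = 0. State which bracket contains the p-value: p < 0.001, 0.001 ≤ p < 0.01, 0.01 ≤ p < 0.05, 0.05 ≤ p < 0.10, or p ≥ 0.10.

t = 3.087 / 1.413 = 2.185.
df = n − 2 = 25 − 2 = 23.
Two-sided p = 2·P(T_{23} > |t|) ≈ 0.0394.
So 0.01 ≤ p < 0.05.

0.01 ≤ p < 0.05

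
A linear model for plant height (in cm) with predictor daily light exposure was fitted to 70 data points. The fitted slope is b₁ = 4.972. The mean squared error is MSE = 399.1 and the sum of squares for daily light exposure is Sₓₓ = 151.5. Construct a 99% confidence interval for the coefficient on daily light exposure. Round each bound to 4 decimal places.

(0.6708, 9.2732)

SE(b₁) = √(MSE/Sₓₓ) = √(399.1/151.5) = 1.62306.
df = n − 2 = 68.
t* = t_{0.005, 68} = 2.650081.
Margin = t* × SE = 2.650081 × 1.62306 = 4.301241.
CI: 4.972 ± 4.301241 → (0.6708, 9.2732).
With 99% confidence, each one-unit increase in daily light exposure is associated with a change of between 0.6708 and 9.2732 cm in plant height.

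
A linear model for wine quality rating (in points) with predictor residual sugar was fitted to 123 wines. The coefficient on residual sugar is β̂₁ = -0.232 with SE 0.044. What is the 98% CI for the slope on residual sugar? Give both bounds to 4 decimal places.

df = n − 2 = 123 − 2 = 121.
t* = t_{0.01, 121} = 2.357561.
Margin = t* × SE = 2.357561 × 0.044 = 0.103733.
CI: -0.232 ± 0.103733 → (-0.3357, -0.1283).
With 98% confidence, each one-unit increase in residual sugar is associated with a change of between -0.3357 and -0.1283 points in wine quality rating.

(-0.3357, -0.1283)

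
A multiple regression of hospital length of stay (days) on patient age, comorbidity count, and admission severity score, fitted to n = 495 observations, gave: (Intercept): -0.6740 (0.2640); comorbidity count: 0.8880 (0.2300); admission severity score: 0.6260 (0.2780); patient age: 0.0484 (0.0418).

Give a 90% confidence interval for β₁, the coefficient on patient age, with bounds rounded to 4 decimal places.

(-0.0205, 0.1173)

Read off: b = 0.0484, SE = 0.0418 for patient age.
df = n − k − 1 = 495 − 3 − 1 = 491.
t* = t_{0.05, 491} = 1.647963.
Margin = t* × SE = 1.647963 × 0.0418 = 0.068885.
CI: 0.0484 ± 0.068885 → (-0.0205, 0.1173).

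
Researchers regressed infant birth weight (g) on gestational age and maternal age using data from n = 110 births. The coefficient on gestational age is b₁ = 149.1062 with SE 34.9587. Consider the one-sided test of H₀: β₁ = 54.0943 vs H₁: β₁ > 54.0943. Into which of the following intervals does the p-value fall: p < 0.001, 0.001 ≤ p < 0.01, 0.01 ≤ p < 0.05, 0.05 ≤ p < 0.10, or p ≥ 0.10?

0.001 ≤ p < 0.01

t = (149.1062 − 54.0943) / 34.9587 = 2.718.
df = n − k − 1 = 110 − 2 − 1 = 107.
One-sided p = P(T_{107} > t) ≈ 0.0038.
So 0.001 ≤ p < 0.01.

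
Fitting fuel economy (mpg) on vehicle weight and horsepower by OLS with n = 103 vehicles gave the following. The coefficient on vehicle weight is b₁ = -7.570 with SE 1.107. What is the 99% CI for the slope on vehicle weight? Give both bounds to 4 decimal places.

df = n − k − 1 = 103 − 2 − 1 = 100.
t* = t_{0.005, 100} = 2.625891.
Margin = t* × SE = 2.625891 × 1.107 = 2.906861.
CI: -7.570 ± 2.906861 → (-10.4769, -4.6631).
With 99% confidence, each one-unit increase in vehicle weight is associated with a change of between -10.4769 and -4.6631 mpg in fuel economy, holding the other predictors fixed.

(-10.4769, -4.6631)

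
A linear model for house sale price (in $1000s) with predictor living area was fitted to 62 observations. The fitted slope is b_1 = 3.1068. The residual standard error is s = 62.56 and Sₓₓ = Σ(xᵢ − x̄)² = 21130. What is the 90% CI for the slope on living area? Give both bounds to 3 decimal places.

SE(b_1) = s/√Sₓₓ = 62.56/√21130 = 0.430375.
df = n − 2 = 60.
t* = t_{0.05, 60} = 1.670649.
Margin = t* × SE = 1.670649 × 0.430375 = 0.71901.
CI: 3.1068 ± 0.71901 → (2.388, 3.826).
With 90% confidence, each one-unit increase in living area is associated with a change of between 2.388 and 3.826 $1000s in house sale price.

(2.388, 3.826)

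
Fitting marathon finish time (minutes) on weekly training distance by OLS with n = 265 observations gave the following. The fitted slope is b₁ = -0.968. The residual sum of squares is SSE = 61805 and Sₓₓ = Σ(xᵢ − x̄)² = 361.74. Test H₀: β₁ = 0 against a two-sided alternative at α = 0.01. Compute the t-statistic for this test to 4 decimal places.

t = -1.2010

MSE = SSE/(n − 2) = 61805/263 = 235.
SE(b₁) = √(MSE/Sₓₓ) = √(235/361.74) = 0.806001.
t = -0.968 / 0.806001 = -1.2010.
df = n − 2 = 263.
Two-sided p ≈ 0.2308, which is ≥ 0.01, so fail to reject H₀.
The data do not give significant evidence of an association between weekly training distance and marathon finish time.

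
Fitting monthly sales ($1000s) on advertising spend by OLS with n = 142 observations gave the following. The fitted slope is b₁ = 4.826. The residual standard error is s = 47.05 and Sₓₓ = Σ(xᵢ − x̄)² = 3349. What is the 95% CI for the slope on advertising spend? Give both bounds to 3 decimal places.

(3.219, 6.433)

SE(b₁) = s/√Sₓₓ = 47.05/√3349 = 0.813022.
df = n − 2 = 140.
t* = t_{0.025, 140} = 1.977054.
Margin = t* × SE = 1.977054 × 0.813022 = 1.60739.
CI: 4.826 ± 1.60739 → (3.219, 6.433).
With 95% confidence, each one-unit increase in advertising spend is associated with a change of between 3.219 and 6.433 $1000s in monthly sales.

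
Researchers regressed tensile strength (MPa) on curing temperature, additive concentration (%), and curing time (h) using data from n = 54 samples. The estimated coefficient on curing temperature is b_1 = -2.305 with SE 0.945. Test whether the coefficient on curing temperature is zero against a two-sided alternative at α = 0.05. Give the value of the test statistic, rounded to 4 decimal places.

H₀: β₁ = 0 vs H₁: β₁ ≠ 0.
t = (b_1 − β₁⁰)/SE = -2.305 / 0.945 = -2.4392.
df = n − k − 1 = 54 − 3 − 1 = 50.
Two-sided p ≈ 0.0183, which is < 0.05, so reject H₀.
There is evidence that curing temperature is associated with tensile strength, holding the other predictors fixed.

t = -2.4392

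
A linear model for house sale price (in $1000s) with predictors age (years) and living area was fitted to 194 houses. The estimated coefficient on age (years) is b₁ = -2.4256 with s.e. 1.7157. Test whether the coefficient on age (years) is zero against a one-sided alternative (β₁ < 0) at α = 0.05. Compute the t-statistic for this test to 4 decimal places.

t = -1.4138

H₀: β₁ = 0 vs H₁: β₁ < 0.
t = (b₁ − β₁⁰)/SE = -2.4256 / 1.7157 = -1.4138.
df = n − k − 1 = 194 − 2 − 1 = 191.
One-sided p ≈ 0.0795, which is ≥ 0.05, so fail to reject H₀.
The data do not give significant evidence that the true slope on age (years) is negative, holding the other predictors fixed.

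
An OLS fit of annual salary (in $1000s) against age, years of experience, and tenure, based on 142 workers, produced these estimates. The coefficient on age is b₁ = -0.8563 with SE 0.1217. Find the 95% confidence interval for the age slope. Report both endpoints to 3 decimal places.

(-1.097, -0.616)

df = n − k − 1 = 142 − 3 − 1 = 138.
t* = t_{0.025, 138} = 1.977304.
Margin = t* × SE = 1.977304 × 0.1217 = 0.24064.
CI: -0.8563 ± 0.24064 → (-1.097, -0.616).
With 95% confidence, each one-unit increase in age is associated with a change of between -1.097 and -0.616 $1000s in annual salary, holding the other predictors fixed.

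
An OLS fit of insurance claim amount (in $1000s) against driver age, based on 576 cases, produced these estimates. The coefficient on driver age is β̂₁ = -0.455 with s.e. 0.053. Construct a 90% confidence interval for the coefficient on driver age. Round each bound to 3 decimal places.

(-0.542, -0.368)

df = n − 2 = 576 − 2 = 574.
t* = t_{0.05, 574} = 1.647513.
Margin = t* × SE = 1.647513 × 0.053 = 0.08732.
CI: -0.455 ± 0.08732 → (-0.542, -0.368).
With 90% confidence, each one-unit increase in driver age is associated with a change of between -0.542 and -0.368 $1000s in insurance claim amount.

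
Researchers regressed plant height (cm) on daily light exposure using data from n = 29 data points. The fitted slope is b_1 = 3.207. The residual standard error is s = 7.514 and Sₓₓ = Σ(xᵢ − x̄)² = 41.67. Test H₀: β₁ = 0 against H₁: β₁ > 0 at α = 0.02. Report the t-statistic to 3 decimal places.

SE(b_1) = s/√Sₓₓ = 7.514/√41.67 = 1.16402.
t = 3.207 / 1.16402 = 2.755.
df = n − 2 = 27.
One-sided p ≈ 0.0052, which is < 0.02, so reject H₀.
There is evidence that the true slope on daily light exposure is positive.

t = 2.755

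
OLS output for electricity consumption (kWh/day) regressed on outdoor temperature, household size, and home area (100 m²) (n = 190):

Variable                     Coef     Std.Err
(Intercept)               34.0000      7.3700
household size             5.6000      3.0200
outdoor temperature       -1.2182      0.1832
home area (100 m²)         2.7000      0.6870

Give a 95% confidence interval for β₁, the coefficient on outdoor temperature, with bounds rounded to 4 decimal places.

(-1.5796, -0.8568)

Read off: b = -1.2182, SE = 0.1832 for outdoor temperature.
df = n − k − 1 = 190 − 3 − 1 = 186.
t* = t_{0.025, 186} = 1.9728.
Margin = t* × SE = 1.9728 × 0.1832 = 0.361417.
CI: -1.2182 ± 0.361417 → (-1.5796, -0.8568).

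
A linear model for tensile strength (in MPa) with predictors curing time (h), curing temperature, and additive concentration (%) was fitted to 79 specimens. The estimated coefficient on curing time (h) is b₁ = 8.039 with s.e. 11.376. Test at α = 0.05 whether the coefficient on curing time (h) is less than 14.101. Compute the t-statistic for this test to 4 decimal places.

t = -0.5329

H₀: β₁ = 14.101 vs H₁: β₁ < 14.101.
t = (b₁ − β₁⁰)/SE = (8.039 − 14.101) / 11.376 = -0.5329.
df = n − k − 1 = 79 − 3 − 1 = 75.
One-sided p ≈ 0.2978, which is ≥ 0.05, so fail to reject H₀.
The data do not give significant evidence that the true slope on curing time (h) is below 14.101 MPa per unit, holding the other predictors fixed.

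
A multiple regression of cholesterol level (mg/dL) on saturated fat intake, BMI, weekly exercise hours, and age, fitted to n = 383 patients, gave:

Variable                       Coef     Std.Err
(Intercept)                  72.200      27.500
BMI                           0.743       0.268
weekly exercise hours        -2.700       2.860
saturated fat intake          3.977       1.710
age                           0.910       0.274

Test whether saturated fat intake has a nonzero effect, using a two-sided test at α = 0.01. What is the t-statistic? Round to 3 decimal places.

Read off: b = 3.977, SE = 1.710 for saturated fat intake.
H₀: β₁ = 0 vs H₁: β₁ ≠ 0.
t = 3.977 / 1.710 = 2.326.
df = n − k − 1 = 383 − 4 − 1 = 378.
Two-sided p ≈ 0.0206, which is ≥ 0.01, so fail to reject H₀.
The data do not give significant evidence of an association between saturated fat intake and cholesterol level, after adjusting for the other predictors.

t = 2.326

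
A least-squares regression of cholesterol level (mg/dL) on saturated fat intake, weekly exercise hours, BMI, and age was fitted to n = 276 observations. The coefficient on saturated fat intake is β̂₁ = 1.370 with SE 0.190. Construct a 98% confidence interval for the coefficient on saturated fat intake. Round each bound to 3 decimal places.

df = n − k − 1 = 276 − 4 − 1 = 271.
t* = t_{0.01, 271} = 2.340187.
Margin = t* × SE = 2.340187 × 0.190 = 0.44464.
CI: 1.370 ± 0.44464 → (0.925, 1.815).
With 98% confidence, each one-unit increase in saturated fat intake is associated with a change of between 0.925 and 1.815 mg/dL in cholesterol level, holding the other predictors fixed.

(0.925, 1.815)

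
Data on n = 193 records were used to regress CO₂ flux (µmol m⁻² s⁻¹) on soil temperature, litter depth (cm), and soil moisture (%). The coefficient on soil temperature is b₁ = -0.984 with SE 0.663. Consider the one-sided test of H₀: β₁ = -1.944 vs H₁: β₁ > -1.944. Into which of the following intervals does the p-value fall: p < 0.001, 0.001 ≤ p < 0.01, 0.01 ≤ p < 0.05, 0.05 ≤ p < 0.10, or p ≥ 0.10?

0.05 ≤ p < 0.10

t = (-0.984 − (-1.944)) / 0.663 = 1.448.
df = n − k − 1 = 193 − 3 − 1 = 189.
One-sided p = P(T_{189} > t) ≈ 0.0746.
So 0.05 ≤ p < 0.10.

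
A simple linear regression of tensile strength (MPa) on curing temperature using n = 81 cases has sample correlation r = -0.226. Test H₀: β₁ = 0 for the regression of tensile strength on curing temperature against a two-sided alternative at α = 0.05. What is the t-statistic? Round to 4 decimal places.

t = -2.0621

t = r·√(n − 2)/√(1 − r²) = -0.226·√79/√0.948924 = -2.0621.
df = n − 2 = 79.
Two-sided p ≈ 0.0425, which is < 0.05, so reject H₀.
There is evidence of a linear association between curing temperature and tensile strength.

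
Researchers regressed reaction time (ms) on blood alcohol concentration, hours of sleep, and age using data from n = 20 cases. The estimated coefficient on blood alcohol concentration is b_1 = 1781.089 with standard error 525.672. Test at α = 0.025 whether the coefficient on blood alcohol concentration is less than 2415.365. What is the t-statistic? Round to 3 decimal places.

t = -1.207

H₀: β₁ = 2415.365 vs H₁: β₁ < 2415.365.
t = (b_1 − β₁⁰)/SE = (1781.089 − 2415.365) / 525.672 = -1.207.
df = n − k − 1 = 20 − 3 − 1 = 16.
One-sided p ≈ 0.1226, which is ≥ 0.025, so fail to reject H₀.
The data do not give significant evidence that the true slope on blood alcohol concentration is below 2415.365 ms per unit, holding the other predictors fixed.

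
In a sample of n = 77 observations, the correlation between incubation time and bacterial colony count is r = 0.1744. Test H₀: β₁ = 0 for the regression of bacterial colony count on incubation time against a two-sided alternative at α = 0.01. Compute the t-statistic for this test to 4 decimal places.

t = 1.5339

t = r·√(n − 2)/√(1 − r²) = 0.1744·√75/√0.969585 = 1.5339.
df = n − 2 = 75.
Two-sided p ≈ 0.1293, which is ≥ 0.01, so fail to reject H₀.
The data do not give significant evidence of a linear association between incubation time and bacterial colony count.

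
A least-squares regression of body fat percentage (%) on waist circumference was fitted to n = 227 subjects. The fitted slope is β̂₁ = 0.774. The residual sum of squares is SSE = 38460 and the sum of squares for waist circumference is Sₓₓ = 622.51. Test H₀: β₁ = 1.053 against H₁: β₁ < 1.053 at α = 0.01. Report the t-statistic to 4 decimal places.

MSE = SSE/(n − 2) = 38460/225 = 170.933.
SE(β̂₁) = √(MSE/Sₓₓ) = √(170.933/622.51) = 0.524011.
t = (0.774 − 1.053) / 0.524011 = -0.5324.
df = n − 2 = 225.
One-sided p ≈ 0.2975, which is ≥ 0.01, so fail to reject H₀.
The data do not give significant evidence that the true slope on waist circumference is below 1.053 % per unit.

t = -0.5324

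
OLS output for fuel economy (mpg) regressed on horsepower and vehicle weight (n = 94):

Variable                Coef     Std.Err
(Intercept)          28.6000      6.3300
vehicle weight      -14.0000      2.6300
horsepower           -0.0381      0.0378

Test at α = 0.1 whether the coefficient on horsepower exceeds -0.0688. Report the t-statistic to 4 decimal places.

Read off: b = -0.0381, SE = 0.0378 for horsepower.
H₀: β₁ = -0.0688 vs H₁: β₁ > -0.0688.
t = (-0.0381 − (-0.0688)) / 0.0378 = 0.8122.
df = n − k − 1 = 94 − 2 − 1 = 91.
One-sided p ≈ 0.2094, which is ≥ 0.1, so fail to reject H₀.
The data do not give significant evidence that the true slope on horsepower exceeds -0.0688 mpg per unit, holding the other predictors fixed.

t = 0.8122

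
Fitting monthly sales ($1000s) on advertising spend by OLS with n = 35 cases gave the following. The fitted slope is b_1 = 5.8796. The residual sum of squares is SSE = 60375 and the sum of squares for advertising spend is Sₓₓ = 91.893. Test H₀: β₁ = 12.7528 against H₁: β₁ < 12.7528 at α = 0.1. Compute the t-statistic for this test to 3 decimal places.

MSE = SSE/(n − 2) = 60375/33 = 1829.55.
SE(b_1) = √(MSE/Sₓₓ) = √(1829.55/91.893) = 4.46201.
t = (5.8796 − 12.7528) / 4.46201 = -1.540.
df = n − 2 = 33.
One-sided p ≈ 0.0665, which is < 0.1, so reject H₀.
There is evidence that the true slope on advertising spend is below 12.7528 $1000s per unit.

t = -1.540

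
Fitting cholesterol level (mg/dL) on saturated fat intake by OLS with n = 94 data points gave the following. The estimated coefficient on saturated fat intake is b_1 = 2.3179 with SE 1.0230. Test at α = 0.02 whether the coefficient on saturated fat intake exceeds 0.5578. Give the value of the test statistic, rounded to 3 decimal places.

t = 1.721

H₀: β₁ = 0.5578 vs H₁: β₁ > 0.5578.
t = (b_1 − β₁⁰)/SE = (2.3179 − 0.5578) / 1.0230 = 1.721.
df = n − 2 = 94 − 2 = 92.
One-sided p ≈ 0.0443, which is ≥ 0.02, so fail to reject H₀.
The data do not give significant evidence that the true slope on saturated fat intake exceeds 0.5578 mg/dL per unit.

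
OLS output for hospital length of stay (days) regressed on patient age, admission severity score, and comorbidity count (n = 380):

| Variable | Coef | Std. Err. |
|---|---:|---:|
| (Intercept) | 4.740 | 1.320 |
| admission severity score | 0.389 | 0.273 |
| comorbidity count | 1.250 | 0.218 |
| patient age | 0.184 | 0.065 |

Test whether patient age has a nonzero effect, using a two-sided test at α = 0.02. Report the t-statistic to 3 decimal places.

t = 2.831

Read off: b = 0.184, SE = 0.065 for patient age.
H₀: β₁ = 0 vs H₁: β₁ ≠ 0.
t = 0.184 / 0.065 = 2.831.
df = n − k − 1 = 380 − 3 − 1 = 376.
Two-sided p ≈ 0.0049, which is < 0.02, so reject H₀.
There is evidence that patient age is associated with hospital length of stay, holding the other predictors fixed.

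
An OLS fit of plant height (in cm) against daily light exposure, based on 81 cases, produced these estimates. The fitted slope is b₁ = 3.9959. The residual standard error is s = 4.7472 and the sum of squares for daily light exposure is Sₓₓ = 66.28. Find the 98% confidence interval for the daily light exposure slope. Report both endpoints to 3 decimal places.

SE(b₁) = s/√Sₓₓ = 4.7472/√66.28 = 0.583104.
df = n − 2 = 79.
t* = t_{0.01, 79} = 2.374482.
Margin = t* × SE = 2.374482 × 0.583104 = 1.38457.
CI: 3.9959 ± 1.38457 → (2.611, 5.380).
With 98% confidence, each one-unit increase in daily light exposure is associated with a change of between 2.611 and 5.380 cm in plant height.

(2.611, 5.380)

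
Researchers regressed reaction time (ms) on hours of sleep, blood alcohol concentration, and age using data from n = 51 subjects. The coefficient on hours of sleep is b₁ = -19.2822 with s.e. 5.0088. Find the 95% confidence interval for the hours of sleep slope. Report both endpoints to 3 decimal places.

(-29.359, -9.206)

df = n − k − 1 = 51 − 3 − 1 = 47.
t* = t_{0.025, 47} = 2.011741.
Margin = t* × SE = 2.011741 × 5.0088 = 10.07641.
CI: -19.2822 ± 10.07641 → (-29.359, -9.206).
With 95% confidence, each one-unit increase in hours of sleep is associated with a change of between -29.359 and -9.206 ms in reaction time, holding the other predictors fixed.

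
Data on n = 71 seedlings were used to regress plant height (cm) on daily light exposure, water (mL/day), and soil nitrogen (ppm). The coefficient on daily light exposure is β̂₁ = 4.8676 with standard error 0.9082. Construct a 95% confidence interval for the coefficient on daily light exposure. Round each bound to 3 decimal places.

df = n − k − 1 = 71 − 3 − 1 = 67.
t* = t_{0.025, 67} = 1.996008.
Margin = t* × SE = 1.996008 × 0.9082 = 1.81277.
CI: 4.8676 ± 1.81277 → (3.055, 6.680).
With 95% confidence, each one-unit increase in daily light exposure is associated with a change of between 3.055 and 6.680 cm in plant height, holding the other predictors fixed.

(3.055, 6.680)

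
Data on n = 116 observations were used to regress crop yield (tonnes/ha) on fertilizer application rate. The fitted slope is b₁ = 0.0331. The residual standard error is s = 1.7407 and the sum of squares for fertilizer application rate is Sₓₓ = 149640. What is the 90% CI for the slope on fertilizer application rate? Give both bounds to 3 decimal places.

SE(b₁) = s/√Sₓₓ = 1.7407/√149640 = 0.00449987.
df = n − 2 = 114.
t* = t_{0.05, 114} = 1.65833.
Margin = t* × SE = 1.65833 × 0.00449987 = 0.00746.
CI: 0.0331 ± 0.00746 → (0.026, 0.041).
With 90% confidence, each one-unit increase in fertilizer application rate is associated with a change of between 0.026 and 0.041 tonnes/ha in crop yield.

(0.026, 0.041)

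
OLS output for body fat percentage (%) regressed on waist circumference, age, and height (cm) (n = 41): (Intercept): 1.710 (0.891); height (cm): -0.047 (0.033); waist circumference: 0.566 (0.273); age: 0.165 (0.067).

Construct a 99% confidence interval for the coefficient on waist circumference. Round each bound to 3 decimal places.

Read off: b = 0.566, SE = 0.273 for waist circumference.
df = n − k − 1 = 41 − 3 − 1 = 37.
t* = t_{0.005, 37} = 2.715409.
Margin = t* × SE = 2.715409 × 0.273 = 0.74131.
CI: 0.566 ± 0.74131 → (-0.175, 1.307).

(-0.175, 1.307)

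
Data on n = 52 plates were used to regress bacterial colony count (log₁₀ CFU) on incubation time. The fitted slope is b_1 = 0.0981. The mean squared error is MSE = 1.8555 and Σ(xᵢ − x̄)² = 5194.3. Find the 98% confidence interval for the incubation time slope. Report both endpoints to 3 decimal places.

(0.053, 0.144)

SE(b_1) = √(MSE/Sₓₓ) = √(1.8555/5194.3) = 0.0189002.
df = n − 2 = 50.
t* = t_{0.01, 50} = 2.403272.
Margin = t* × SE = 2.403272 × 0.0189002 = 0.04542.
CI: 0.0981 ± 0.04542 → (0.053, 0.144).
With 98% confidence, each one-unit increase in incubation time is associated with a change of between 0.053 and 0.144 log₁₀ CFU in bacterial colony count.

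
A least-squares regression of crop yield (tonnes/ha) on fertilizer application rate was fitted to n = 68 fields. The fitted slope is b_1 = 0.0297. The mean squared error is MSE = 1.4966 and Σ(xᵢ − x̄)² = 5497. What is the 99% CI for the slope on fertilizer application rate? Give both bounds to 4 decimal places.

SE(b_1) = √(MSE/Sₓₓ) = √(1.4966/5497) = 0.0165002.
df = n − 2 = 66.
t* = t_{0.005, 66} = 2.652394.
Margin = t* × SE = 2.652394 × 0.0165002 = 0.043765.
CI: 0.0297 ± 0.043765 → (-0.0141, 0.0735).
With 99% confidence, each one-unit increase in fertilizer application rate is associated with a change of between -0.0141 and 0.0735 tonnes/ha in crop yield.

(-0.0141, 0.0735)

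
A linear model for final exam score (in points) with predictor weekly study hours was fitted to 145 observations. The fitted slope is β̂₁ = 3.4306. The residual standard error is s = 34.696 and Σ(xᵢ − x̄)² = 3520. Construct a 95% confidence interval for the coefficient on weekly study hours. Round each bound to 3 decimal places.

(2.275, 4.587)

SE(β̂₁) = s/√Sₓₓ = 34.696/√3520 = 0.584801.
df = n − 2 = 143.
t* = t_{0.025, 143} = 1.976692.
Margin = t* × SE = 1.976692 × 0.584801 = 1.15597.
CI: 3.4306 ± 1.15597 → (2.275, 4.587).
With 95% confidence, each one-unit increase in weekly study hours is associated with a change of between 2.275 and 4.587 points in final exam score.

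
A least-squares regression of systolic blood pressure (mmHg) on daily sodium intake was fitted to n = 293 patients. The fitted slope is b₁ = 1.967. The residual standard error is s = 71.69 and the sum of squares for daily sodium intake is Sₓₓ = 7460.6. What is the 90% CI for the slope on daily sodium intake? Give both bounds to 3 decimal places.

(0.597, 3.337)

SE(b₁) = s/√Sₓₓ = 71.69/√7460.6 = 0.829988.
df = n − 2 = 291.
t* = t_{0.05, 291} = 1.650107.
Margin = t* × SE = 1.650107 × 0.829988 = 1.36957.
CI: 1.967 ± 1.36957 → (0.597, 3.337).
With 90% confidence, each one-unit increase in daily sodium intake is associated with a change of between 0.597 and 3.337 mmHg in systolic blood pressure.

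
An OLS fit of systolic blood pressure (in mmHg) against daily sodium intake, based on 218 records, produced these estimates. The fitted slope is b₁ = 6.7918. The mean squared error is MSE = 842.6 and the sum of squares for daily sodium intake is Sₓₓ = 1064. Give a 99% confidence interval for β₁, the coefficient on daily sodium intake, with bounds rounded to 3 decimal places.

SE(b₁) = √(MSE/Sₓₓ) = √(842.6/1064) = 0.889897.
df = n − 2 = 216.
t* = t_{0.005, 216} = 2.598782.
Margin = t* × SE = 2.598782 × 0.889897 = 2.31265.
CI: 6.7918 ± 2.31265 → (4.479, 9.104).
With 99% confidence, each one-unit increase in daily sodium intake is associated with a change of between 4.479 and 9.104 mmHg in systolic blood pressure.

(4.479, 9.104)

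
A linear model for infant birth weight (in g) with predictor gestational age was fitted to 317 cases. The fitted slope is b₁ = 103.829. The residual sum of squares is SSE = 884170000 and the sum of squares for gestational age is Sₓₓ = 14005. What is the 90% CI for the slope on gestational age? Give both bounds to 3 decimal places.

(80.474, 127.184)

MSE = SSE/(n − 2) = 884170000/315 = 2.80689e+06.
SE(b₁) = √(MSE/Sₓₓ) = √(2.80689e+06/14005) = 14.157.
df = n − 2 = 315.
t* = t_{0.05, 315} = 1.649705.
Margin = t* × SE = 1.649705 × 14.157 = 23.35487.
CI: 103.829 ± 23.35487 → (80.474, 127.184).
With 90% confidence, each one-unit increase in gestational age is associated with a change of between 80.474 and 127.184 g in infant birth weight.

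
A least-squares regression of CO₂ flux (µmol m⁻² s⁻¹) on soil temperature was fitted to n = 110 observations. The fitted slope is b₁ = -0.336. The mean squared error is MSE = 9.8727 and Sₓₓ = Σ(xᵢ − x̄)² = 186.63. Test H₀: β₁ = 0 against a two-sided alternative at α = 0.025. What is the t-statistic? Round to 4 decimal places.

t = -1.4609

SE(b₁) = √(MSE/Sₓₓ) = √(9.8727/186.63) = 0.23.
t = -0.336 / 0.23 = -1.4609.
df = n − 2 = 108.
Two-sided p ≈ 0.1470, which is ≥ 0.025, so fail to reject H₀.
The data do not give significant evidence of an association between soil temperature and CO₂ flux.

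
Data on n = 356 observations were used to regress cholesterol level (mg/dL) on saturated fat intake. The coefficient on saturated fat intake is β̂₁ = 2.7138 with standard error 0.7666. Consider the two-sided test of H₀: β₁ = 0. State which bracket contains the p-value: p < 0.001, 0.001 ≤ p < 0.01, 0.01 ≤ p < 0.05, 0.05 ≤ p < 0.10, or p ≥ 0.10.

t = 2.7138 / 0.7666 = 3.540.
df = n − 2 = 356 − 2 = 354.
Two-sided p = 2·P(T_{354} > |t|) ≈ 0.0005.
So p < 0.001.

p < 0.001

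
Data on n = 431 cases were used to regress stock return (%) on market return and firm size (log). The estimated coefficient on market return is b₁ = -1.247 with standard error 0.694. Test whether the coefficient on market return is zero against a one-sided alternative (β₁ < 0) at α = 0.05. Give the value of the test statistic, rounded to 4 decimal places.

t = -1.7968

H₀: β₁ = 0 vs H₁: β₁ < 0.
t = (b₁ − β₁⁰)/SE = -1.247 / 0.694 = -1.7968.
df = n − k − 1 = 431 − 2 − 1 = 428.
One-sided p ≈ 0.0365, which is < 0.05, so reject H₀.
There is evidence that the true slope on market return is negative, holding the other predictors fixed.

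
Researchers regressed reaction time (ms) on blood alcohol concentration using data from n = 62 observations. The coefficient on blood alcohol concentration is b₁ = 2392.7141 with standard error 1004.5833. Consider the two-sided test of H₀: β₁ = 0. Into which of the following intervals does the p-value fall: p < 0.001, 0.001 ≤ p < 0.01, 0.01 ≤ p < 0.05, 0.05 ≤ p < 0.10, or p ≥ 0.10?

0.01 ≤ p < 0.05

t = 2392.7141 / 1004.5833 = 2.382.
df = n − 2 = 62 − 2 = 60.
Two-sided p = 2·P(T_{60} > |t|) ≈ 0.0204.
So 0.01 ≤ p < 0.05.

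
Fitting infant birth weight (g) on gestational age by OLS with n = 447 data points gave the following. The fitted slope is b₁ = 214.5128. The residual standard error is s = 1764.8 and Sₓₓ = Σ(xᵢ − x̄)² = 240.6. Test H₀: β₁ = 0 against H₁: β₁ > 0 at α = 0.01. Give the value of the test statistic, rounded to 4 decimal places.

SE(b₁) = s/√Sₓₓ = 1764.8/√240.6 = 113.775.
t = 214.5128 / 113.775 = 1.8854.
df = n − 2 = 445.
One-sided p ≈ 0.0300, which is ≥ 0.01, so fail to reject H₀.
The data do not give significant evidence that the true slope on gestational age is positive.

t = 1.8854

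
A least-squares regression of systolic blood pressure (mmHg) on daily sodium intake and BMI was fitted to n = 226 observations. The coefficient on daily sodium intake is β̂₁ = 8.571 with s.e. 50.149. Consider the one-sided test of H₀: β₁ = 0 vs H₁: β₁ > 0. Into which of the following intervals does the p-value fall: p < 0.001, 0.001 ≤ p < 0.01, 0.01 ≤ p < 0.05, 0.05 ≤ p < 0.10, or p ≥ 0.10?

t = 8.571 / 50.149 = 0.171.
df = n − k − 1 = 226 − 2 − 1 = 223.
One-sided p = P(T_{223} > t) ≈ 0.4322.
So p ≥ 0.10.

p ≥ 0.10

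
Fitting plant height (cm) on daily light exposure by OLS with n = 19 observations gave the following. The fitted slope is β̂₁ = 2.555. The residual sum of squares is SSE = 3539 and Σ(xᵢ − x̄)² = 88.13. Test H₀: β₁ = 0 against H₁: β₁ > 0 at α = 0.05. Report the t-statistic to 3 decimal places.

t = 1.662

MSE = SSE/(n − 2) = 3539/17 = 208.176.
SE(β̂₁) = √(MSE/Sₓₓ) = √(208.176/88.13) = 1.53693.
t = 2.555 / 1.53693 = 1.662.
df = n − 2 = 17.
One-sided p ≈ 0.0574, which is ≥ 0.05, so fail to reject H₀.
The data do not give significant evidence that the true slope on daily light exposure is positive.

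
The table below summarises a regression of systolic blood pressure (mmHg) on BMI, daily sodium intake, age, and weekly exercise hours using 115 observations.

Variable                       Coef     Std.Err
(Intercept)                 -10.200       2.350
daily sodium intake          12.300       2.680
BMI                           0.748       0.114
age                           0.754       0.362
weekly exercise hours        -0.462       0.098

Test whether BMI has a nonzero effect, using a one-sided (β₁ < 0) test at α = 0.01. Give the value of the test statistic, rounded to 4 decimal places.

t = 6.5614

Read off: b = 0.748, SE = 0.114 for BMI.
H₀: β₁ = 0 vs H₁: β₁ < 0.
t = 0.748 / 0.114 = 6.5614.
df = n − k − 1 = 115 − 4 − 1 = 110.
One-sided p ≈ 1.0000, which is ≥ 0.01, so fail to reject H₀.
The data do not give significant evidence that the true slope on BMI is negative, holding the other predictors fixed.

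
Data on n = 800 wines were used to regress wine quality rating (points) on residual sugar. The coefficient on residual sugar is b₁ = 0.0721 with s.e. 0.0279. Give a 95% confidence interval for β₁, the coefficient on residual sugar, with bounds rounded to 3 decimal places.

(0.017, 0.127)

df = n − 2 = 800 − 2 = 798.
t* = t_{0.025, 798} = 1.962941.
Margin = t* × SE = 1.962941 × 0.0279 = 0.05477.
CI: 0.0721 ± 0.05477 → (0.017, 0.127).
With 95% confidence, each one-unit increase in residual sugar is associated with a change of between 0.017 and 0.127 points in wine quality rating.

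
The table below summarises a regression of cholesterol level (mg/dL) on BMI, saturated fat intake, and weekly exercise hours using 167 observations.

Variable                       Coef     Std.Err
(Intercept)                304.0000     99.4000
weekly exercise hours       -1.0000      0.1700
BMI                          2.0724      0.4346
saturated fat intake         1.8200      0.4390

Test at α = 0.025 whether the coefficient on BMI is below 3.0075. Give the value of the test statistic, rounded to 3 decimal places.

Read off: b = 2.0724, SE = 0.4346 for BMI.
H₀: β₁ = 3.0075 vs H₁: β₁ < 3.0075.
t = (2.0724 − 3.0075) / 0.4346 = -2.152.
df = n − k − 1 = 167 − 3 − 1 = 163.
One-sided p ≈ 0.0164, which is < 0.025, so reject H₀.
There is evidence that the true slope on BMI is below 3.0075 mg/dL per unit, holding the other predictors fixed.

t = -2.152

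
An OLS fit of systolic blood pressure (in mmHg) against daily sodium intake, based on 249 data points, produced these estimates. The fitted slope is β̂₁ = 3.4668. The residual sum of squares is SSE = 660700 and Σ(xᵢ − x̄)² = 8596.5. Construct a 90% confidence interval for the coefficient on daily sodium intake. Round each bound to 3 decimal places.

(2.546, 4.388)

MSE = SSE/(n − 2) = 660700/247 = 2674.9.
SE(β̂₁) = √(MSE/Sₓₓ) = √(2674.9/8596.5) = 0.557818.
df = n − 2 = 247.
t* = t_{0.05, 247} = 1.651046.
Margin = t* × SE = 1.651046 × 0.557818 = 0.92098.
CI: 3.4668 ± 0.92098 → (2.546, 4.388).
With 90% confidence, each one-unit increase in daily sodium intake is associated with a change of between 2.546 and 4.388 mmHg in systolic blood pressure.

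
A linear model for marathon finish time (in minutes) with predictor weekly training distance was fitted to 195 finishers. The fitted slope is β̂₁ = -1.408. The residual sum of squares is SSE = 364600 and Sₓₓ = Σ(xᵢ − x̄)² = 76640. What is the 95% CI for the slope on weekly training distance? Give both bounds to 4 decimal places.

MSE = SSE/(n − 2) = 364600/193 = 1889.12.
SE(β̂₁) = √(MSE/Sₓₓ) = √(1889.12/76640) = 0.157001.
df = n − 2 = 193.
t* = t_{0.025, 193} = 1.972332.
Margin = t* × SE = 1.972332 × 0.157001 = 0.309658.
CI: -1.408 ± 0.309658 → (-1.7177, -1.0983).
With 95% confidence, each one-unit increase in weekly training distance is associated with a change of between -1.7177 and -1.0983 minutes in marathon finish time.

(-1.7177, -1.0983)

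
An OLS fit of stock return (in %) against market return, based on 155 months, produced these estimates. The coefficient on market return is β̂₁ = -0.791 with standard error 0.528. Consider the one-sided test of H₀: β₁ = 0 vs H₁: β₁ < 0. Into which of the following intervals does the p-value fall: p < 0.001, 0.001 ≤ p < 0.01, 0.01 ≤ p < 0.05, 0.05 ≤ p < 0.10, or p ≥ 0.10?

t = -0.791 / 0.528 = -1.498.
df = n − 2 = 155 − 2 = 153.
One-sided p = P(T_{153} < t) ≈ 0.0681.
So 0.05 ≤ p < 0.10.

0.05 ≤ p < 0.10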